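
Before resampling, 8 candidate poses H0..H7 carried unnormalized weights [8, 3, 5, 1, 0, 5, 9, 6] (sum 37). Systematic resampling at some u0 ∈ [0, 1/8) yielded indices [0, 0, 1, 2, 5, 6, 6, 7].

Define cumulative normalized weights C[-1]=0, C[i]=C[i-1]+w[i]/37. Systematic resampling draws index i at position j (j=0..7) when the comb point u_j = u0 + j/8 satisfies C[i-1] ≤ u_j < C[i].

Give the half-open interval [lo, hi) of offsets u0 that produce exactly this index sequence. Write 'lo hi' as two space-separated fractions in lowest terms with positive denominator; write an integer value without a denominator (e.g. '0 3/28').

0 7/148

C = [8/37, 11/37, 16/37, 17/37, 17/37, 22/37, 31/37, 1]
j=0 picked index 0: u0 ∈ [0, 8/37)
j=1 picked index 0: u0 ∈ [-1/8, 27/296)
j=2 picked index 1: u0 ∈ [-5/148, 7/148)
j=3 picked index 2: u0 ∈ [-23/296, 17/296)
j=4 picked index 5: u0 ∈ [-3/74, 7/74)
j=5 picked index 6: u0 ∈ [-9/296, 63/296)
j=6 picked index 6: u0 ∈ [-23/148, 13/148)
j=7 picked index 7: u0 ∈ [-11/296, 1/8)
intersection: [0, 7/148)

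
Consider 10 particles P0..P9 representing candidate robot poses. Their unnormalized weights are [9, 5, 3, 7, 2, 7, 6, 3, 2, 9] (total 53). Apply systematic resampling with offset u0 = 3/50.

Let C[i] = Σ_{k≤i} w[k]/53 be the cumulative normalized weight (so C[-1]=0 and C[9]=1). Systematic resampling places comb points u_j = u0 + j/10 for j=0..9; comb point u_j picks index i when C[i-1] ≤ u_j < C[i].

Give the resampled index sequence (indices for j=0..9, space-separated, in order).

C = [9/53, 14/53, 17/53, 24/53, 26/53, 33/53, 39/53, 42/53, 44/53, 1]
j=0: u_0=3/50 ∈ [0, 9/53) → index 0
j=1: u_1=4/25 ∈ [0, 9/53) → index 0
j=2: u_2=13/50 ∈ [9/53, 14/53) → index 1
j=3: u_3=9/25 ∈ [17/53, 24/53) → index 3
j=4: u_4=23/50 ∈ [24/53, 26/53) → index 4
j=5: u_5=14/25 ∈ [26/53, 33/53) → index 5
j=6: u_6=33/50 ∈ [33/53, 39/53) → index 6
j=7: u_7=19/25 ∈ [39/53, 42/53) → index 7
j=8: u_8=43/50 ∈ [44/53, 1) → index 9
j=9: u_9=24/25 ∈ [44/53, 1) → index 9

0 0 1 3 4 5 6 7 9 9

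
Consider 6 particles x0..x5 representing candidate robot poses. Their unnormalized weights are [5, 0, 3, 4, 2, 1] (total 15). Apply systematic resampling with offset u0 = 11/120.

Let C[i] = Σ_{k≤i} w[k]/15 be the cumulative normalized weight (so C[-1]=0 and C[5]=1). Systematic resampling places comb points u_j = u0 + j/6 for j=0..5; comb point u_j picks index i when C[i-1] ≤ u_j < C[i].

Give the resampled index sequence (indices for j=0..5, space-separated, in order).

0 0 2 3 3 4

C = [1/3, 1/3, 8/15, 4/5, 14/15, 1]
j=0: u_0=11/120 ∈ [0, 1/3) → index 0
j=1: u_1=31/120 ∈ [0, 1/3) → index 0
j=2: u_2=17/40 ∈ [1/3, 8/15) → index 2
j=3: u_3=71/120 ∈ [8/15, 4/5) → index 3
j=4: u_4=91/120 ∈ [8/15, 4/5) → index 3
j=5: u_5=37/40 ∈ [4/5, 14/15) → index 4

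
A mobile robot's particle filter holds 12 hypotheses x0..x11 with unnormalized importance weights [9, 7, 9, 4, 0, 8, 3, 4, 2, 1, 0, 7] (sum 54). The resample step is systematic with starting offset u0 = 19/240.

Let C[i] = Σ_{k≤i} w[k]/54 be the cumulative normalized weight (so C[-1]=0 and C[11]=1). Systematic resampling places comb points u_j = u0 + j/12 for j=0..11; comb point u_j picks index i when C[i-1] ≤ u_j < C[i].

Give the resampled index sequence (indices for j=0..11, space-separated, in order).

0 0 1 2 2 3 5 5 7 8 11 11

C = [1/6, 8/27, 25/54, 29/54, 29/54, 37/54, 20/27, 22/27, 23/27, 47/54, 47/54, 1]
j=0: u_0=19/240 ∈ [0, 1/6) → index 0
j=1: u_1=13/80 ∈ [0, 1/6) → index 0
j=2: u_2=59/240 ∈ [1/6, 8/27) → index 1
j=3: u_3=79/240 ∈ [8/27, 25/54) → index 2
j=4: u_4=33/80 ∈ [8/27, 25/54) → index 2
j=5: u_5=119/240 ∈ [25/54, 29/54) → index 3
j=6: u_6=139/240 ∈ [29/54, 37/54) → index 5
j=7: u_7=53/80 ∈ [29/54, 37/54) → index 5
j=8: u_8=179/240 ∈ [20/27, 22/27) → index 7
j=9: u_9=199/240 ∈ [22/27, 23/27) → index 8
j=10: u_10=73/80 ∈ [47/54, 1) → index 11
j=11: u_11=239/240 ∈ [47/54, 1) → index 11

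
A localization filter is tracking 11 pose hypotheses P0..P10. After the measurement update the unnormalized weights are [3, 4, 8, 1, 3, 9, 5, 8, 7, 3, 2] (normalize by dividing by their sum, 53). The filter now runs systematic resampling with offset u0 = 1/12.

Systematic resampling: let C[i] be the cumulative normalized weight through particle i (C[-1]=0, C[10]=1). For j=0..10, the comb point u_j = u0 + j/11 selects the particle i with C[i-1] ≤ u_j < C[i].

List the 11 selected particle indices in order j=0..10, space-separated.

1 2 2 4 5 6 7 7 8 8 10

C = [3/53, 7/53, 15/53, 16/53, 19/53, 28/53, 33/53, 41/53, 48/53, 51/53, 1]
j=0: u_0=1/12 ∈ [3/53, 7/53) → index 1
j=1: u_1=23/132 ∈ [7/53, 15/53) → index 2
j=2: u_2=35/132 ∈ [7/53, 15/53) → index 2
j=3: u_3=47/132 ∈ [16/53, 19/53) → index 4
j=4: u_4=59/132 ∈ [19/53, 28/53) → index 5
j=5: u_5=71/132 ∈ [28/53, 33/53) → index 6
j=6: u_6=83/132 ∈ [33/53, 41/53) → index 7
j=7: u_7=95/132 ∈ [33/53, 41/53) → index 7
j=8: u_8=107/132 ∈ [41/53, 48/53) → index 8
j=9: u_9=119/132 ∈ [41/53, 48/53) → index 8
j=10: u_10=131/132 ∈ [51/53, 1) → index 10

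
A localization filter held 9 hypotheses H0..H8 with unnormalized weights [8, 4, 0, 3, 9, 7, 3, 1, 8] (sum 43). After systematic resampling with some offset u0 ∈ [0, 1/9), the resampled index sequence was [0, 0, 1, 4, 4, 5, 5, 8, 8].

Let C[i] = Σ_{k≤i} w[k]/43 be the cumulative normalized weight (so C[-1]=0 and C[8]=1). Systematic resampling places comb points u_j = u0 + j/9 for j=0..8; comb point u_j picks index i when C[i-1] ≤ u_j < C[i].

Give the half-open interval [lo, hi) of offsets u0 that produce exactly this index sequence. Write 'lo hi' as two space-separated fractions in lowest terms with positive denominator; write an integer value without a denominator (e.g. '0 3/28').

C = [8/43, 12/43, 12/43, 15/43, 24/43, 31/43, 34/43, 35/43, 1]
j=0 picked index 0: u0 ∈ [0, 8/43)
j=1 picked index 0: u0 ∈ [-1/9, 29/387)
j=2 picked index 1: u0 ∈ [-14/387, 22/387)
j=3 picked index 4: u0 ∈ [2/129, 29/129)
j=4 picked index 4: u0 ∈ [-37/387, 44/387)
j=5 picked index 5: u0 ∈ [1/387, 64/387)
j=6 picked index 5: u0 ∈ [-14/129, 7/129)
j=7 picked index 8: u0 ∈ [14/387, 2/9)
j=8 picked index 8: u0 ∈ [-29/387, 1/9)
intersection: [14/387, 7/129)

14/387 7/129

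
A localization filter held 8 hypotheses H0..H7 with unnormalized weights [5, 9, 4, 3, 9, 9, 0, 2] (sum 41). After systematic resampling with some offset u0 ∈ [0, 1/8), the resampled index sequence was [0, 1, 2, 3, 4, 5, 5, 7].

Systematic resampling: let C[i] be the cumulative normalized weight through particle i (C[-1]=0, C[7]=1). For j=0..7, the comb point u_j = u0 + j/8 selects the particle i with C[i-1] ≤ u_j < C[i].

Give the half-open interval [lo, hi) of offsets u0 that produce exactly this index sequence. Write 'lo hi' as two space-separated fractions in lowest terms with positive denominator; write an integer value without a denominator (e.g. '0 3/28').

C = [5/41, 14/41, 18/41, 21/41, 30/41, 39/41, 39/41, 1]
j=0 picked index 0: u0 ∈ [0, 5/41)
j=1 picked index 1: u0 ∈ [-1/328, 71/328)
j=2 picked index 2: u0 ∈ [15/164, 31/164)
j=3 picked index 3: u0 ∈ [21/328, 45/328)
j=4 picked index 4: u0 ∈ [1/82, 19/82)
j=5 picked index 5: u0 ∈ [35/328, 107/328)
j=6 picked index 5: u0 ∈ [-3/164, 33/164)
j=7 picked index 7: u0 ∈ [25/328, 1/8)
intersection: [35/328, 5/41)

35/328 5/41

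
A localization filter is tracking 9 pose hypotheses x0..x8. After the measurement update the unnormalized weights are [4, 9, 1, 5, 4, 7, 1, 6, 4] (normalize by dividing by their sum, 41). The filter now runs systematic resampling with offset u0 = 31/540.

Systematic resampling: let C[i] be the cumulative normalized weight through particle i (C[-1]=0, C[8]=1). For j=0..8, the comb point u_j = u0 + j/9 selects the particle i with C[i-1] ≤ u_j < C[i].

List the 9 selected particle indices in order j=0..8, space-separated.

0 1 1 3 4 5 5 7 8

C = [4/41, 13/41, 14/41, 19/41, 23/41, 30/41, 31/41, 37/41, 1]
j=0: u_0=31/540 ∈ [0, 4/41) → index 0
j=1: u_1=91/540 ∈ [4/41, 13/41) → index 1
j=2: u_2=151/540 ∈ [4/41, 13/41) → index 1
j=3: u_3=211/540 ∈ [14/41, 19/41) → index 3
j=4: u_4=271/540 ∈ [19/41, 23/41) → index 4
j=5: u_5=331/540 ∈ [23/41, 30/41) → index 5
j=6: u_6=391/540 ∈ [23/41, 30/41) → index 5
j=7: u_7=451/540 ∈ [31/41, 37/41) → index 7
j=8: u_8=511/540 ∈ [37/41, 1) → index 8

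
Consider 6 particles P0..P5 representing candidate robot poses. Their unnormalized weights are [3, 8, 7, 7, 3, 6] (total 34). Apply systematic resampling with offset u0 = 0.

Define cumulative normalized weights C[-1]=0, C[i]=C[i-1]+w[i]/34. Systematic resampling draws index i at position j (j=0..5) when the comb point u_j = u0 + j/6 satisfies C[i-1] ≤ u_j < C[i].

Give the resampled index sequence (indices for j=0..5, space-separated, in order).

0 1 2 2 3 5

C = [3/34, 11/34, 9/17, 25/34, 14/17, 1]
j=0: u_0=0 ∈ [0, 3/34) → index 0
j=1: u_1=1/6 ∈ [3/34, 11/34) → index 1
j=2: u_2=1/3 ∈ [11/34, 9/17) → index 2
j=3: u_3=1/2 ∈ [11/34, 9/17) → index 2
j=4: u_4=2/3 ∈ [9/17, 25/34) → index 3
j=5: u_5=5/6 ∈ [14/17, 1) → index 5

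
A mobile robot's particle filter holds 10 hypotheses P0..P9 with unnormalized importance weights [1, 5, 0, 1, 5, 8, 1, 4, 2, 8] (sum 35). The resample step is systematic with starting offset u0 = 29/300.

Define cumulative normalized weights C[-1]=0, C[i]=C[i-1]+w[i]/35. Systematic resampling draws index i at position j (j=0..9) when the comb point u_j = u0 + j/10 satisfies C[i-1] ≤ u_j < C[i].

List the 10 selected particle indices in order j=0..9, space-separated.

C = [1/35, 6/35, 6/35, 1/5, 12/35, 4/7, 3/5, 5/7, 27/35, 1]
j=0: u_0=29/300 ∈ [1/35, 6/35) → index 1
j=1: u_1=59/300 ∈ [6/35, 1/5) → index 3
j=2: u_2=89/300 ∈ [1/5, 12/35) → index 4
j=3: u_3=119/300 ∈ [12/35, 4/7) → index 5
j=4: u_4=149/300 ∈ [12/35, 4/7) → index 5
j=5: u_5=179/300 ∈ [4/7, 3/5) → index 6
j=6: u_6=209/300 ∈ [3/5, 5/7) → index 7
j=7: u_7=239/300 ∈ [27/35, 1) → index 9
j=8: u_8=269/300 ∈ [27/35, 1) → index 9
j=9: u_9=299/300 ∈ [27/35, 1) → index 9

1 3 4 5 5 6 7 9 9 9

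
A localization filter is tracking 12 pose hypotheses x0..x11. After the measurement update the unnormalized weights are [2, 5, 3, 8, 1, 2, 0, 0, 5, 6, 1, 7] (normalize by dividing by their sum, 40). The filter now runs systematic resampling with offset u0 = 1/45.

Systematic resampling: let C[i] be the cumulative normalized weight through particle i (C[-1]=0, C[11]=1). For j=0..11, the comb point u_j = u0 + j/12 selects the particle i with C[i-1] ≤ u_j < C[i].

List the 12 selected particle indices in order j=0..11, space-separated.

0 1 2 3 3 3 5 8 9 9 11 11

C = [1/20, 7/40, 1/4, 9/20, 19/40, 21/40, 21/40, 21/40, 13/20, 4/5, 33/40, 1]
j=0: u_0=1/45 ∈ [0, 1/20) → index 0
j=1: u_1=19/180 ∈ [1/20, 7/40) → index 1
j=2: u_2=17/90 ∈ [7/40, 1/4) → index 2
j=3: u_3=49/180 ∈ [1/4, 9/20) → index 3
j=4: u_4=16/45 ∈ [1/4, 9/20) → index 3
j=5: u_5=79/180 ∈ [1/4, 9/20) → index 3
j=6: u_6=47/90 ∈ [19/40, 21/40) → index 5
j=7: u_7=109/180 ∈ [21/40, 13/20) → index 8
j=8: u_8=31/45 ∈ [13/20, 4/5) → index 9
j=9: u_9=139/180 ∈ [13/20, 4/5) → index 9
j=10: u_10=77/90 ∈ [33/40, 1) → index 11
j=11: u_11=169/180 ∈ [33/40, 1) → index 11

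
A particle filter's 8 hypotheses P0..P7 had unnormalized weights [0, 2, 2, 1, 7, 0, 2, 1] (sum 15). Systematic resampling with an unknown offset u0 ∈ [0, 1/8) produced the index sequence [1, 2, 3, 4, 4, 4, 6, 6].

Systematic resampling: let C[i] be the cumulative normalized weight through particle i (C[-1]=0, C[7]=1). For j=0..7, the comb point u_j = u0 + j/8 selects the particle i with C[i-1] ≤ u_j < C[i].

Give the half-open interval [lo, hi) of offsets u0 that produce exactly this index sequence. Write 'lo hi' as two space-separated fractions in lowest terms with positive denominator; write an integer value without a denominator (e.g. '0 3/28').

C = [0, 2/15, 4/15, 1/3, 4/5, 4/5, 14/15, 1]
j=0 picked index 1: u0 ∈ [0, 2/15)
j=1 picked index 2: u0 ∈ [1/120, 17/120)
j=2 picked index 3: u0 ∈ [1/60, 1/12)
j=3 picked index 4: u0 ∈ [-1/24, 17/40)
j=4 picked index 4: u0 ∈ [-1/6, 3/10)
j=5 picked index 4: u0 ∈ [-7/24, 7/40)
j=6 picked index 6: u0 ∈ [1/20, 11/60)
j=7 picked index 6: u0 ∈ [-3/40, 7/120)
intersection: [1/20, 7/120)

1/20 7/120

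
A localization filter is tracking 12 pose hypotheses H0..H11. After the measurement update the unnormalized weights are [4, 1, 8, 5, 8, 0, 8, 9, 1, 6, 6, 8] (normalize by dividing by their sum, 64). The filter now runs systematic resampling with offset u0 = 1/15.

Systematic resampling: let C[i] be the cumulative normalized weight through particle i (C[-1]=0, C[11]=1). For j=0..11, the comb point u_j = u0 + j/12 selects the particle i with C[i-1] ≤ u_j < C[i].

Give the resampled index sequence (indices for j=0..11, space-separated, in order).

C = [1/16, 5/64, 13/64, 9/32, 13/32, 13/32, 17/32, 43/64, 11/16, 25/32, 7/8, 1]
j=0: u_0=1/15 ∈ [1/16, 5/64) → index 1
j=1: u_1=3/20 ∈ [5/64, 13/64) → index 2
j=2: u_2=7/30 ∈ [13/64, 9/32) → index 3
j=3: u_3=19/60 ∈ [9/32, 13/32) → index 4
j=4: u_4=2/5 ∈ [9/32, 13/32) → index 4
j=5: u_5=29/60 ∈ [13/32, 17/32) → index 6
j=6: u_6=17/30 ∈ [17/32, 43/64) → index 7
j=7: u_7=13/20 ∈ [17/32, 43/64) → index 7
j=8: u_8=11/15 ∈ [11/16, 25/32) → index 9
j=9: u_9=49/60 ∈ [25/32, 7/8) → index 10
j=10: u_10=9/10 ∈ [7/8, 1) → index 11
j=11: u_11=59/60 ∈ [7/8, 1) → index 11

1 2 3 4 4 6 7 7 9 10 11 11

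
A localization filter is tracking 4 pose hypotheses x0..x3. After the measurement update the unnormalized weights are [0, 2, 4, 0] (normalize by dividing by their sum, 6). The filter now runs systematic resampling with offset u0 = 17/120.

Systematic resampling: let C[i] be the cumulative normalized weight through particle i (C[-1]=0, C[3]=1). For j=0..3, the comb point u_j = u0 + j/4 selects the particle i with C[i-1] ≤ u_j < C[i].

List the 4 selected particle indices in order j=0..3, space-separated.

1 2 2 2

C = [0, 1/3, 1, 1]
j=0: u_0=17/120 ∈ [0, 1/3) → index 1
j=1: u_1=47/120 ∈ [1/3, 1) → index 2
j=2: u_2=77/120 ∈ [1/3, 1) → index 2
j=3: u_3=107/120 ∈ [1/3, 1) → index 2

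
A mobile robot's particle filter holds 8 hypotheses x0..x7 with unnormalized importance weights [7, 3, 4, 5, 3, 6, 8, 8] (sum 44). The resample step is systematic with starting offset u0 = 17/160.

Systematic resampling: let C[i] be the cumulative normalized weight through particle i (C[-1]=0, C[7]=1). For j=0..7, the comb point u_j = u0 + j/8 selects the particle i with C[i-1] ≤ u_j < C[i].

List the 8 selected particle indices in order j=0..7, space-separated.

0 2 3 4 5 6 7 7

C = [7/44, 5/22, 7/22, 19/44, 1/2, 7/11, 9/11, 1]
j=0: u_0=17/160 ∈ [0, 7/44) → index 0
j=1: u_1=37/160 ∈ [5/22, 7/22) → index 2
j=2: u_2=57/160 ∈ [7/22, 19/44) → index 3
j=3: u_3=77/160 ∈ [19/44, 1/2) → index 4
j=4: u_4=97/160 ∈ [1/2, 7/11) → index 5
j=5: u_5=117/160 ∈ [7/11, 9/11) → index 6
j=6: u_6=137/160 ∈ [9/11, 1) → index 7
j=7: u_7=157/160 ∈ [9/11, 1) → index 7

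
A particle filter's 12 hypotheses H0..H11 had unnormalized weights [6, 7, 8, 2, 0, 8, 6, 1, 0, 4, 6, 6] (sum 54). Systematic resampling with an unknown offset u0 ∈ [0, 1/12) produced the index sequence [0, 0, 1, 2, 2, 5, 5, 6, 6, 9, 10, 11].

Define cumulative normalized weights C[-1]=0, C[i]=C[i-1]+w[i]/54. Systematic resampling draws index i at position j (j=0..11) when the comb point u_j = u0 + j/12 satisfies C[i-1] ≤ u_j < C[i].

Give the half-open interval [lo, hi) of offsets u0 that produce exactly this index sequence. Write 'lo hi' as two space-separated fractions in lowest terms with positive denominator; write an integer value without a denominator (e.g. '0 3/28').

C = [1/9, 13/54, 7/18, 23/54, 23/54, 31/54, 37/54, 19/27, 19/27, 7/9, 8/9, 1]
j=0 picked index 0: u0 ∈ [0, 1/9)
j=1 picked index 0: u0 ∈ [-1/12, 1/36)
j=2 picked index 1: u0 ∈ [-1/18, 2/27)
j=3 picked index 2: u0 ∈ [-1/108, 5/36)
j=4 picked index 2: u0 ∈ [-5/54, 1/18)
j=5 picked index 5: u0 ∈ [1/108, 17/108)
j=6 picked index 5: u0 ∈ [-2/27, 2/27)
j=7 picked index 6: u0 ∈ [-1/108, 11/108)
j=8 picked index 6: u0 ∈ [-5/54, 1/54)
j=9 picked index 9: u0 ∈ [-5/108, 1/36)
j=10 picked index 10: u0 ∈ [-1/18, 1/18)
j=11 picked index 11: u0 ∈ [-1/36, 1/12)
intersection: [1/108, 1/54)

1/108 1/54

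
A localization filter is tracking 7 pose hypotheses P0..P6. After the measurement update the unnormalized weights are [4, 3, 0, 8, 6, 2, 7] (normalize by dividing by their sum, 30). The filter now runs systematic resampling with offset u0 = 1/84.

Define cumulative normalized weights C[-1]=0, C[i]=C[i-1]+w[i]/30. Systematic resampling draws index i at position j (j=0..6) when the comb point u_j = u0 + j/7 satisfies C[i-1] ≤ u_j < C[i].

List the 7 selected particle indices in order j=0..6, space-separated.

C = [2/15, 7/30, 7/30, 1/2, 7/10, 23/30, 1]
j=0: u_0=1/84 ∈ [0, 2/15) → index 0
j=1: u_1=13/84 ∈ [2/15, 7/30) → index 1
j=2: u_2=25/84 ∈ [7/30, 1/2) → index 3
j=3: u_3=37/84 ∈ [7/30, 1/2) → index 3
j=4: u_4=7/12 ∈ [1/2, 7/10) → index 4
j=5: u_5=61/84 ∈ [7/10, 23/30) → index 5
j=6: u_6=73/84 ∈ [23/30, 1) → index 6

0 1 3 3 4 5 6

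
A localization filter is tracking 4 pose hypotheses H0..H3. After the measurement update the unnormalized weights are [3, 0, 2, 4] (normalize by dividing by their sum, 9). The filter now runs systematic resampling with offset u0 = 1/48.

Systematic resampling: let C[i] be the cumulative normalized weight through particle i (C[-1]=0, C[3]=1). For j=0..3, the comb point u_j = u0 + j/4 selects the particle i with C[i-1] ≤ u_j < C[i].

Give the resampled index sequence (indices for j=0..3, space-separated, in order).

0 0 2 3

C = [1/3, 1/3, 5/9, 1]
j=0: u_0=1/48 ∈ [0, 1/3) → index 0
j=1: u_1=13/48 ∈ [0, 1/3) → index 0
j=2: u_2=25/48 ∈ [1/3, 5/9) → index 2
j=3: u_3=37/48 ∈ [5/9, 1) → index 3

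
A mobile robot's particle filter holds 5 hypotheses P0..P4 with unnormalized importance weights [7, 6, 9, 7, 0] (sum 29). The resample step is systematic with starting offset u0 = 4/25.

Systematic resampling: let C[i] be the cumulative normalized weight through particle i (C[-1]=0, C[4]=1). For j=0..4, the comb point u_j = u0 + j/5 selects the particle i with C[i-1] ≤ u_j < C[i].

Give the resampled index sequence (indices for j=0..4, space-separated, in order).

0 1 2 3 3

C = [7/29, 13/29, 22/29, 1, 1]
j=0: u_0=4/25 ∈ [0, 7/29) → index 0
j=1: u_1=9/25 ∈ [7/29, 13/29) → index 1
j=2: u_2=14/25 ∈ [13/29, 22/29) → index 2
j=3: u_3=19/25 ∈ [22/29, 1) → index 3
j=4: u_4=24/25 ∈ [22/29, 1) → index 3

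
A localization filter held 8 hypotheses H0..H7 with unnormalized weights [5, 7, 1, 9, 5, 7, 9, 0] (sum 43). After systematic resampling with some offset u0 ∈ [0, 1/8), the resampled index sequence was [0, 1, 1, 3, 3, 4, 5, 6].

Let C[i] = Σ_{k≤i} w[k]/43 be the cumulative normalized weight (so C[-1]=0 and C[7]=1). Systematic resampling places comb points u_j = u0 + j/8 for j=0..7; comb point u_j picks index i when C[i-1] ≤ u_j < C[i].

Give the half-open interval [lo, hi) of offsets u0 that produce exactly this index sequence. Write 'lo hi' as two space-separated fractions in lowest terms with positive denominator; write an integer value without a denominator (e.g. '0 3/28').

0 1/344

C = [5/43, 12/43, 13/43, 22/43, 27/43, 34/43, 1, 1]
j=0 picked index 0: u0 ∈ [0, 5/43)
j=1 picked index 1: u0 ∈ [-3/344, 53/344)
j=2 picked index 1: u0 ∈ [-23/172, 5/172)
j=3 picked index 3: u0 ∈ [-25/344, 47/344)
j=4 picked index 3: u0 ∈ [-17/86, 1/86)
j=5 picked index 4: u0 ∈ [-39/344, 1/344)
j=6 picked index 5: u0 ∈ [-21/172, 7/172)
j=7 picked index 6: u0 ∈ [-29/344, 1/8)
intersection: [0, 1/344)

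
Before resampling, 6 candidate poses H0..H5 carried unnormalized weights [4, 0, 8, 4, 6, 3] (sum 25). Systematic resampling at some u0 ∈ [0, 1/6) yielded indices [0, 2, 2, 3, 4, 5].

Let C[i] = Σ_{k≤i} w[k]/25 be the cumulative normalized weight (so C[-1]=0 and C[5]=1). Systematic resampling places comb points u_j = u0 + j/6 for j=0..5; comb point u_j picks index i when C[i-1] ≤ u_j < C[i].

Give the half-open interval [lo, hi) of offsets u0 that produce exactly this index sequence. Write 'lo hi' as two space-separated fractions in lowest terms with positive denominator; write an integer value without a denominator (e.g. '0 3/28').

7/150 7/50

C = [4/25, 4/25, 12/25, 16/25, 22/25, 1]
j=0 picked index 0: u0 ∈ [0, 4/25)
j=1 picked index 2: u0 ∈ [-1/150, 47/150)
j=2 picked index 2: u0 ∈ [-13/75, 11/75)
j=3 picked index 3: u0 ∈ [-1/50, 7/50)
j=4 picked index 4: u0 ∈ [-2/75, 16/75)
j=5 picked index 5: u0 ∈ [7/150, 1/6)
intersection: [7/150, 7/50)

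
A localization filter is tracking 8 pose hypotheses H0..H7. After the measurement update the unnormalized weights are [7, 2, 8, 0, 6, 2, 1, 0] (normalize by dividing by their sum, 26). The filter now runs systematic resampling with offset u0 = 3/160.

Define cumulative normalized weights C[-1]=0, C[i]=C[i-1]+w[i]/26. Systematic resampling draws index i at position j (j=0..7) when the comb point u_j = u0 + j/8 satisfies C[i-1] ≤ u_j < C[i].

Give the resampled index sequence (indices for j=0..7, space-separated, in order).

0 0 0 2 2 2 4 5

C = [7/26, 9/26, 17/26, 17/26, 23/26, 25/26, 1, 1]
j=0: u_0=3/160 ∈ [0, 7/26) → index 0
j=1: u_1=23/160 ∈ [0, 7/26) → index 0
j=2: u_2=43/160 ∈ [0, 7/26) → index 0
j=3: u_3=63/160 ∈ [9/26, 17/26) → index 2
j=4: u_4=83/160 ∈ [9/26, 17/26) → index 2
j=5: u_5=103/160 ∈ [9/26, 17/26) → index 2
j=6: u_6=123/160 ∈ [17/26, 23/26) → index 4
j=7: u_7=143/160 ∈ [23/26, 25/26) → index 5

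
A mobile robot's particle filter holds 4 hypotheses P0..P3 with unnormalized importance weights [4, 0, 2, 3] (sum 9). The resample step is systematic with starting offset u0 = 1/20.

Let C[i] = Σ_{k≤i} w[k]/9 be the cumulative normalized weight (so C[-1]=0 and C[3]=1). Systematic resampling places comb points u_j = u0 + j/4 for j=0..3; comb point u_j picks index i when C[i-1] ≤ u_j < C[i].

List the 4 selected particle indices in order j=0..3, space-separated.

0 0 2 3

C = [4/9, 4/9, 2/3, 1]
j=0: u_0=1/20 ∈ [0, 4/9) → index 0
j=1: u_1=3/10 ∈ [0, 4/9) → index 0
j=2: u_2=11/20 ∈ [4/9, 2/3) → index 2
j=3: u_3=4/5 ∈ [2/3, 1) → index 3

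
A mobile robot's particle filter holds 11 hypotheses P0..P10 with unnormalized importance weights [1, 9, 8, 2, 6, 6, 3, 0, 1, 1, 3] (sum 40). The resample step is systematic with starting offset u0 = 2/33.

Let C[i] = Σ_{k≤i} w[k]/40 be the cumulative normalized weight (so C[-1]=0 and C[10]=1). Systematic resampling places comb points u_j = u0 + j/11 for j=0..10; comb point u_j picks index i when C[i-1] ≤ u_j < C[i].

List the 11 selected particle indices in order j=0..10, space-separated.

C = [1/40, 1/4, 9/20, 1/2, 13/20, 4/5, 7/8, 7/8, 9/10, 37/40, 1]
j=0: u_0=2/33 ∈ [1/40, 1/4) → index 1
j=1: u_1=5/33 ∈ [1/40, 1/4) → index 1
j=2: u_2=8/33 ∈ [1/40, 1/4) → index 1
j=3: u_3=1/3 ∈ [1/4, 9/20) → index 2
j=4: u_4=14/33 ∈ [1/4, 9/20) → index 2
j=5: u_5=17/33 ∈ [1/2, 13/20) → index 4
j=6: u_6=20/33 ∈ [1/2, 13/20) → index 4
j=7: u_7=23/33 ∈ [13/20, 4/5) → index 5
j=8: u_8=26/33 ∈ [13/20, 4/5) → index 5
j=9: u_9=29/33 ∈ [7/8, 9/10) → index 8
j=10: u_10=32/33 ∈ [37/40, 1) → index 10

1 1 1 2 2 4 4 5 5 8 10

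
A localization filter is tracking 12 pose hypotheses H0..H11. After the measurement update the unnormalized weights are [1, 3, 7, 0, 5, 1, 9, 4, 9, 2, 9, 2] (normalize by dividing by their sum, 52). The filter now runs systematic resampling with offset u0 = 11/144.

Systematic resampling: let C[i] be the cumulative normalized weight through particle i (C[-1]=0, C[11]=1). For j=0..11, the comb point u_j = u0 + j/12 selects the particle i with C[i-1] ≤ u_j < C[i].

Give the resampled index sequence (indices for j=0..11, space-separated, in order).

1 2 4 5 6 6 7 8 8 10 10 11

C = [1/52, 1/13, 11/52, 11/52, 4/13, 17/52, 1/2, 15/26, 3/4, 41/52, 25/26, 1]
j=0: u_0=11/144 ∈ [1/52, 1/13) → index 1
j=1: u_1=23/144 ∈ [1/13, 11/52) → index 2
j=2: u_2=35/144 ∈ [11/52, 4/13) → index 4
j=3: u_3=47/144 ∈ [4/13, 17/52) → index 5
j=4: u_4=59/144 ∈ [17/52, 1/2) → index 6
j=5: u_5=71/144 ∈ [17/52, 1/2) → index 6
j=6: u_6=83/144 ∈ [1/2, 15/26) → index 7
j=7: u_7=95/144 ∈ [15/26, 3/4) → index 8
j=8: u_8=107/144 ∈ [15/26, 3/4) → index 8
j=9: u_9=119/144 ∈ [41/52, 25/26) → index 10
j=10: u_10=131/144 ∈ [41/52, 25/26) → index 10
j=11: u_11=143/144 ∈ [25/26, 1) → index 11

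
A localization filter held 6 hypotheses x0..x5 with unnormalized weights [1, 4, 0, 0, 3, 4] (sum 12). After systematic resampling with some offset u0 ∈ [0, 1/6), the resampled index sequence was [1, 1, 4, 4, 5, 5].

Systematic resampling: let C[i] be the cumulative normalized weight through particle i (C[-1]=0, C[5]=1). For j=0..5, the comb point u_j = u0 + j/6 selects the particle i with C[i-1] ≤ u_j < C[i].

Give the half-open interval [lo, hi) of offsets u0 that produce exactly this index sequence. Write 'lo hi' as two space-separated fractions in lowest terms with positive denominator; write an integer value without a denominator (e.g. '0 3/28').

1/12 1/6

C = [1/12, 5/12, 5/12, 5/12, 2/3, 1]
j=0 picked index 1: u0 ∈ [1/12, 5/12)
j=1 picked index 1: u0 ∈ [-1/12, 1/4)
j=2 picked index 4: u0 ∈ [1/12, 1/3)
j=3 picked index 4: u0 ∈ [-1/12, 1/6)
j=4 picked index 5: u0 ∈ [0, 1/3)
j=5 picked index 5: u0 ∈ [-1/6, 1/6)
intersection: [1/12, 1/6)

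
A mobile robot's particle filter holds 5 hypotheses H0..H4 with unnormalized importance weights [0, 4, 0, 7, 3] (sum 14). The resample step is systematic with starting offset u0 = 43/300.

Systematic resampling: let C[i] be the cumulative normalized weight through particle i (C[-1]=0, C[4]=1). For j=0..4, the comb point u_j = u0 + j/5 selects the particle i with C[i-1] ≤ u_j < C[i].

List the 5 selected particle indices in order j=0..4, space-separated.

1 3 3 3 4

C = [0, 2/7, 2/7, 11/14, 1]
j=0: u_0=43/300 ∈ [0, 2/7) → index 1
j=1: u_1=103/300 ∈ [2/7, 11/14) → index 3
j=2: u_2=163/300 ∈ [2/7, 11/14) → index 3
j=3: u_3=223/300 ∈ [2/7, 11/14) → index 3
j=4: u_4=283/300 ∈ [11/14, 1) → index 4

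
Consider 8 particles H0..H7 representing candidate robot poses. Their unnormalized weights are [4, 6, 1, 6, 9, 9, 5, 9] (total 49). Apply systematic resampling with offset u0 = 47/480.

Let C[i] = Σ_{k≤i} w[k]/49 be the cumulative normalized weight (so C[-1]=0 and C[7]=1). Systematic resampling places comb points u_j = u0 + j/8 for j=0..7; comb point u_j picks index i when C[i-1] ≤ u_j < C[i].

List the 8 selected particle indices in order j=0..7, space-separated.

C = [4/49, 10/49, 11/49, 17/49, 26/49, 5/7, 40/49, 1]
j=0: u_0=47/480 ∈ [4/49, 10/49) → index 1
j=1: u_1=107/480 ∈ [10/49, 11/49) → index 2
j=2: u_2=167/480 ∈ [17/49, 26/49) → index 4
j=3: u_3=227/480 ∈ [17/49, 26/49) → index 4
j=4: u_4=287/480 ∈ [26/49, 5/7) → index 5
j=5: u_5=347/480 ∈ [5/7, 40/49) → index 6
j=6: u_6=407/480 ∈ [40/49, 1) → index 7
j=7: u_7=467/480 ∈ [40/49, 1) → index 7

1 2 4 4 5 6 7 7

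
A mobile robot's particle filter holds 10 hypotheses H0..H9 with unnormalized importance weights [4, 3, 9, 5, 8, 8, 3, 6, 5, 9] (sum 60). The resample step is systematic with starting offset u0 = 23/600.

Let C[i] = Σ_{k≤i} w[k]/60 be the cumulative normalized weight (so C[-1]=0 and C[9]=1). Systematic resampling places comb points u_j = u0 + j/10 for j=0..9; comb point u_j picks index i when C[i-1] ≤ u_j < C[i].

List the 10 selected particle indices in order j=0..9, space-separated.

C = [1/15, 7/60, 4/15, 7/20, 29/60, 37/60, 2/3, 23/30, 17/20, 1]
j=0: u_0=23/600 ∈ [0, 1/15) → index 0
j=1: u_1=83/600 ∈ [7/60, 4/15) → index 2
j=2: u_2=143/600 ∈ [7/60, 4/15) → index 2
j=3: u_3=203/600 ∈ [4/15, 7/20) → index 3
j=4: u_4=263/600 ∈ [7/20, 29/60) → index 4
j=5: u_5=323/600 ∈ [29/60, 37/60) → index 5
j=6: u_6=383/600 ∈ [37/60, 2/3) → index 6
j=7: u_7=443/600 ∈ [2/3, 23/30) → index 7
j=8: u_8=503/600 ∈ [23/30, 17/20) → index 8
j=9: u_9=563/600 ∈ [17/20, 1) → index 9

0 2 2 3 4 5 6 7 8 9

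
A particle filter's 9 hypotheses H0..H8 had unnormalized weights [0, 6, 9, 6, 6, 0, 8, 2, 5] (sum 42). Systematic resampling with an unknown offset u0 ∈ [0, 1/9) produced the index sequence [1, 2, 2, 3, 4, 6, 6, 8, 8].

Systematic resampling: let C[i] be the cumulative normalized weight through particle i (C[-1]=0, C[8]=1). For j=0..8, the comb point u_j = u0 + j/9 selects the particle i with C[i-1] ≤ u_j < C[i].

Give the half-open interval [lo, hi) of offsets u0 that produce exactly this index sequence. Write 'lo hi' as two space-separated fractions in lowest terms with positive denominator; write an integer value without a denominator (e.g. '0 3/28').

13/126 1/9

C = [0, 1/7, 5/14, 1/2, 9/14, 9/14, 5/6, 37/42, 1]
j=0 picked index 1: u0 ∈ [0, 1/7)
j=1 picked index 2: u0 ∈ [2/63, 31/126)
j=2 picked index 2: u0 ∈ [-5/63, 17/126)
j=3 picked index 3: u0 ∈ [1/42, 1/6)
j=4 picked index 4: u0 ∈ [1/18, 25/126)
j=5 picked index 6: u0 ∈ [11/126, 5/18)
j=6 picked index 6: u0 ∈ [-1/42, 1/6)
j=7 picked index 8: u0 ∈ [13/126, 2/9)
j=8 picked index 8: u0 ∈ [-1/126, 1/9)
intersection: [13/126, 1/9)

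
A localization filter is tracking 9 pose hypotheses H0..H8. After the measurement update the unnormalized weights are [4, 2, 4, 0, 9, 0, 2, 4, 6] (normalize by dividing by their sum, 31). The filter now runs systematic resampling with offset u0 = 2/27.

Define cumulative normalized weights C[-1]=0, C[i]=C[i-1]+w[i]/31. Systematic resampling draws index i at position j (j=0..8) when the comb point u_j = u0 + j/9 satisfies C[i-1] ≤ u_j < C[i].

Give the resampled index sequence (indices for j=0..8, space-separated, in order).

0 1 2 4 4 6 7 8 8

C = [4/31, 6/31, 10/31, 10/31, 19/31, 19/31, 21/31, 25/31, 1]
j=0: u_0=2/27 ∈ [0, 4/31) → index 0
j=1: u_1=5/27 ∈ [4/31, 6/31) → index 1
j=2: u_2=8/27 ∈ [6/31, 10/31) → index 2
j=3: u_3=11/27 ∈ [10/31, 19/31) → index 4
j=4: u_4=14/27 ∈ [10/31, 19/31) → index 4
j=5: u_5=17/27 ∈ [19/31, 21/31) → index 6
j=6: u_6=20/27 ∈ [21/31, 25/31) → index 7
j=7: u_7=23/27 ∈ [25/31, 1) → index 8
j=8: u_8=26/27 ∈ [25/31, 1) → index 8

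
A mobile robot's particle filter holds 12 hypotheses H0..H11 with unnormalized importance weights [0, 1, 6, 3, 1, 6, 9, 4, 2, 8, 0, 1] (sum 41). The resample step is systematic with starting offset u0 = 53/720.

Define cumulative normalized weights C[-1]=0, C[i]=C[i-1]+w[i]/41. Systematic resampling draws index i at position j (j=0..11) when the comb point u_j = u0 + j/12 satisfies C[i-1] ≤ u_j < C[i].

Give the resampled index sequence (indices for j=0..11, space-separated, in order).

C = [0, 1/41, 7/41, 10/41, 11/41, 17/41, 26/41, 30/41, 32/41, 40/41, 40/41, 1]
j=0: u_0=53/720 ∈ [1/41, 7/41) → index 2
j=1: u_1=113/720 ∈ [1/41, 7/41) → index 2
j=2: u_2=173/720 ∈ [7/41, 10/41) → index 3
j=3: u_3=233/720 ∈ [11/41, 17/41) → index 5
j=4: u_4=293/720 ∈ [11/41, 17/41) → index 5
j=5: u_5=353/720 ∈ [17/41, 26/41) → index 6
j=6: u_6=413/720 ∈ [17/41, 26/41) → index 6
j=7: u_7=473/720 ∈ [26/41, 30/41) → index 7
j=8: u_8=533/720 ∈ [30/41, 32/41) → index 8
j=9: u_9=593/720 ∈ [32/41, 40/41) → index 9
j=10: u_10=653/720 ∈ [32/41, 40/41) → index 9
j=11: u_11=713/720 ∈ [40/41, 1) → index 11

2 2 3 5 5 6 6 7 8 9 9 11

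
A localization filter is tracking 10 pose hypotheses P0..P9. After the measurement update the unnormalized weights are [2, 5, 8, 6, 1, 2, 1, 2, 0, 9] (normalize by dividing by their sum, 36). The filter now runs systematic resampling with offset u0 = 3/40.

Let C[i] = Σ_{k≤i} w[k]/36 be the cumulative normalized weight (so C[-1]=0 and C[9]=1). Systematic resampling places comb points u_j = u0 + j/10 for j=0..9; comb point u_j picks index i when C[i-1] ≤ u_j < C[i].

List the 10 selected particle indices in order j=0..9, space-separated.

1 1 2 2 3 3 6 9 9 9

C = [1/18, 7/36, 5/12, 7/12, 11/18, 2/3, 25/36, 3/4, 3/4, 1]
j=0: u_0=3/40 ∈ [1/18, 7/36) → index 1
j=1: u_1=7/40 ∈ [1/18, 7/36) → index 1
j=2: u_2=11/40 ∈ [7/36, 5/12) → index 2
j=3: u_3=3/8 ∈ [7/36, 5/12) → index 2
j=4: u_4=19/40 ∈ [5/12, 7/12) → index 3
j=5: u_5=23/40 ∈ [5/12, 7/12) → index 3
j=6: u_6=27/40 ∈ [2/3, 25/36) → index 6
j=7: u_7=31/40 ∈ [3/4, 1) → index 9
j=8: u_8=7/8 ∈ [3/4, 1) → index 9
j=9: u_9=39/40 ∈ [3/4, 1) → index 9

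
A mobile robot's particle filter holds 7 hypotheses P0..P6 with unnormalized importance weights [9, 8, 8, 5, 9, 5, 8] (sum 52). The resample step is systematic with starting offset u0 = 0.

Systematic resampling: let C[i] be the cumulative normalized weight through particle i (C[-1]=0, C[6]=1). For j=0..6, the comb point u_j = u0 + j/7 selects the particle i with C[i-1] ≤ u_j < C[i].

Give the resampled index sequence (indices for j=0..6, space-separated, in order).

0 0 1 2 3 4 6

C = [9/52, 17/52, 25/52, 15/26, 3/4, 11/13, 1]
j=0: u_0=0 ∈ [0, 9/52) → index 0
j=1: u_1=1/7 ∈ [0, 9/52) → index 0
j=2: u_2=2/7 ∈ [9/52, 17/52) → index 1
j=3: u_3=3/7 ∈ [17/52, 25/52) → index 2
j=4: u_4=4/7 ∈ [25/52, 15/26) → index 3
j=5: u_5=5/7 ∈ [15/26, 3/4) → index 4
j=6: u_6=6/7 ∈ [11/13, 1) → index 6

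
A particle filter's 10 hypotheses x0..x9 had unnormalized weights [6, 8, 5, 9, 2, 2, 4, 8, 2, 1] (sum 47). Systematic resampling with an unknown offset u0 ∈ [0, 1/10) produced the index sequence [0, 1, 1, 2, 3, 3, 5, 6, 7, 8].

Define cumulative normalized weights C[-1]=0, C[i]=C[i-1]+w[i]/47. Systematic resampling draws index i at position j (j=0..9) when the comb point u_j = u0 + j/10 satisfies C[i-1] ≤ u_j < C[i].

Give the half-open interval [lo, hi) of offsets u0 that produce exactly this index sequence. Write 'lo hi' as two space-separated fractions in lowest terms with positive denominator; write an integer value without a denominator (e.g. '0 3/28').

C = [6/47, 14/47, 19/47, 28/47, 30/47, 32/47, 36/47, 44/47, 46/47, 1]
j=0 picked index 0: u0 ∈ [0, 6/47)
j=1 picked index 1: u0 ∈ [13/470, 93/470)
j=2 picked index 1: u0 ∈ [-17/235, 23/235)
j=3 picked index 2: u0 ∈ [-1/470, 49/470)
j=4 picked index 3: u0 ∈ [1/235, 46/235)
j=5 picked index 3: u0 ∈ [-9/94, 9/94)
j=6 picked index 5: u0 ∈ [9/235, 19/235)
j=7 picked index 6: u0 ∈ [-9/470, 31/470)
j=8 picked index 7: u0 ∈ [-8/235, 32/235)
j=9 picked index 8: u0 ∈ [17/470, 37/470)
intersection: [9/235, 31/470)

9/235 31/470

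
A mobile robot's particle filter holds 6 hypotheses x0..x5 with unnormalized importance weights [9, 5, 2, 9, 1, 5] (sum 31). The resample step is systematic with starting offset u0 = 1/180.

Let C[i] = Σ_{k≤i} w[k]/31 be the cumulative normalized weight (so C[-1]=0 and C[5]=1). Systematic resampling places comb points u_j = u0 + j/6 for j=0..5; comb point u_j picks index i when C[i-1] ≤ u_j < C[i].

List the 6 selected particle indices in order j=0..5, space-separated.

0 0 1 2 3 5

C = [9/31, 14/31, 16/31, 25/31, 26/31, 1]
j=0: u_0=1/180 ∈ [0, 9/31) → index 0
j=1: u_1=31/180 ∈ [0, 9/31) → index 0
j=2: u_2=61/180 ∈ [9/31, 14/31) → index 1
j=3: u_3=91/180 ∈ [14/31, 16/31) → index 2
j=4: u_4=121/180 ∈ [16/31, 25/31) → index 3
j=5: u_5=151/180 ∈ [26/31, 1) → index 5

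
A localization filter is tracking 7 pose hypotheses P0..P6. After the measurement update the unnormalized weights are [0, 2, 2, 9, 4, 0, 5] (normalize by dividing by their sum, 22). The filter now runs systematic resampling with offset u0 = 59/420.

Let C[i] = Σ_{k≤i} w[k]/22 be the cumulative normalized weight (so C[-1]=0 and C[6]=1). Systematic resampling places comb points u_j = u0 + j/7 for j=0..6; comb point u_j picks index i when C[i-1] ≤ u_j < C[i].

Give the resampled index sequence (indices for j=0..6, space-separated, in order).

2 3 3 3 4 6 6

C = [0, 1/11, 2/11, 13/22, 17/22, 17/22, 1]
j=0: u_0=59/420 ∈ [1/11, 2/11) → index 2
j=1: u_1=17/60 ∈ [2/11, 13/22) → index 3
j=2: u_2=179/420 ∈ [2/11, 13/22) → index 3
j=3: u_3=239/420 ∈ [2/11, 13/22) → index 3
j=4: u_4=299/420 ∈ [13/22, 17/22) → index 4
j=5: u_5=359/420 ∈ [17/22, 1) → index 6
j=6: u_6=419/420 ∈ [17/22, 1) → index 6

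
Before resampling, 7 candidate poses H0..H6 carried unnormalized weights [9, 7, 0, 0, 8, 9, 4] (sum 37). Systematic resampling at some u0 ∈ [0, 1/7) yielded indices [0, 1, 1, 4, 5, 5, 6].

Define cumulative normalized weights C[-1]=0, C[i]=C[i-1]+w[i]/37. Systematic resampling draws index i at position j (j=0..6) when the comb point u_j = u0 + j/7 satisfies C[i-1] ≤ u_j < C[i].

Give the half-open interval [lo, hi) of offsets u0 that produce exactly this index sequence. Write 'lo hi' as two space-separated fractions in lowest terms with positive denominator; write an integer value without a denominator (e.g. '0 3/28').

26/259 1/7

C = [9/37, 16/37, 16/37, 16/37, 24/37, 33/37, 1]
j=0 picked index 0: u0 ∈ [0, 9/37)
j=1 picked index 1: u0 ∈ [26/259, 75/259)
j=2 picked index 1: u0 ∈ [-11/259, 38/259)
j=3 picked index 4: u0 ∈ [1/259, 57/259)
j=4 picked index 5: u0 ∈ [20/259, 83/259)
j=5 picked index 5: u0 ∈ [-17/259, 46/259)
j=6 picked index 6: u0 ∈ [9/259, 1/7)
intersection: [26/259, 1/7)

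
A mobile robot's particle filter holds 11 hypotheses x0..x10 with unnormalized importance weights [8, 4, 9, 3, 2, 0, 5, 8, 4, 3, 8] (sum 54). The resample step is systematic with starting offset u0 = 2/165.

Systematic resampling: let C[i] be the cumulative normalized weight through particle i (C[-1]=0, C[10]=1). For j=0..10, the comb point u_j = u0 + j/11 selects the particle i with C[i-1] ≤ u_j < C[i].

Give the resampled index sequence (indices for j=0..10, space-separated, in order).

C = [4/27, 2/9, 7/18, 4/9, 13/27, 13/27, 31/54, 13/18, 43/54, 23/27, 1]
j=0: u_0=2/165 ∈ [0, 4/27) → index 0
j=1: u_1=17/165 ∈ [0, 4/27) → index 0
j=2: u_2=32/165 ∈ [4/27, 2/9) → index 1
j=3: u_3=47/165 ∈ [2/9, 7/18) → index 2
j=4: u_4=62/165 ∈ [2/9, 7/18) → index 2
j=5: u_5=7/15 ∈ [4/9, 13/27) → index 4
j=6: u_6=92/165 ∈ [13/27, 31/54) → index 6
j=7: u_7=107/165 ∈ [31/54, 13/18) → index 7
j=8: u_8=122/165 ∈ [13/18, 43/54) → index 8
j=9: u_9=137/165 ∈ [43/54, 23/27) → index 9
j=10: u_10=152/165 ∈ [23/27, 1) → index 10

0 0 1 2 2 4 6 7 8 9 10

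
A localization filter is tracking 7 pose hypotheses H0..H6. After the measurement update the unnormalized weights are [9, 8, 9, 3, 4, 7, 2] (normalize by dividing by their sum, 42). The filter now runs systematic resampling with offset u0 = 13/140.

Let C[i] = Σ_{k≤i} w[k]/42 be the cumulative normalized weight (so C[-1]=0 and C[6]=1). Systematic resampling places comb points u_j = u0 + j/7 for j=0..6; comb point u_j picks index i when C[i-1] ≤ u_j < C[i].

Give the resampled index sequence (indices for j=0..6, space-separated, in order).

0 1 1 2 3 5 5

C = [3/14, 17/42, 13/21, 29/42, 11/14, 20/21, 1]
j=0: u_0=13/140 ∈ [0, 3/14) → index 0
j=1: u_1=33/140 ∈ [3/14, 17/42) → index 1
j=2: u_2=53/140 ∈ [3/14, 17/42) → index 1
j=3: u_3=73/140 ∈ [17/42, 13/21) → index 2
j=4: u_4=93/140 ∈ [13/21, 29/42) → index 3
j=5: u_5=113/140 ∈ [11/14, 20/21) → index 5
j=6: u_6=19/20 ∈ [11/14, 20/21) → index 5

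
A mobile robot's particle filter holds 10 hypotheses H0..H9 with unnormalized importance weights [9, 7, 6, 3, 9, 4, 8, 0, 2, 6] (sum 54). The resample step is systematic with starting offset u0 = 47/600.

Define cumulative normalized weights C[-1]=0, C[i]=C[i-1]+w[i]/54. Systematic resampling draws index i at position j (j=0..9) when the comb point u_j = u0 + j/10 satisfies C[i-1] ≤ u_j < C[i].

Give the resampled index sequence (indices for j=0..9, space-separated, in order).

C = [1/6, 8/27, 11/27, 25/54, 17/27, 19/27, 23/27, 23/27, 8/9, 1]
j=0: u_0=47/600 ∈ [0, 1/6) → index 0
j=1: u_1=107/600 ∈ [1/6, 8/27) → index 1
j=2: u_2=167/600 ∈ [1/6, 8/27) → index 1
j=3: u_3=227/600 ∈ [8/27, 11/27) → index 2
j=4: u_4=287/600 ∈ [25/54, 17/27) → index 4
j=5: u_5=347/600 ∈ [25/54, 17/27) → index 4
j=6: u_6=407/600 ∈ [17/27, 19/27) → index 5
j=7: u_7=467/600 ∈ [19/27, 23/27) → index 6
j=8: u_8=527/600 ∈ [23/27, 8/9) → index 8
j=9: u_9=587/600 ∈ [8/9, 1) → index 9

0 1 1 2 4 4 5 6 8 9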